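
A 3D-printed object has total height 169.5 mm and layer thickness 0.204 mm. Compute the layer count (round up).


Layers = ceil(169.5/0.204) = 831


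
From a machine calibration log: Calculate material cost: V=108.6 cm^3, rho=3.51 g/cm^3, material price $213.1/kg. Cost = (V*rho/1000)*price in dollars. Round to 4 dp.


Mass = 108.6*3.51/1000 = 0.381186 kg
Cost = 0.381186 * 213.1 = 81.2307 $


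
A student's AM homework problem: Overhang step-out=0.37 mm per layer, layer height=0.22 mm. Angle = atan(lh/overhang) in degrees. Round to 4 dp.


angle = atan(0.22/0.37) = 30.7355 degrees


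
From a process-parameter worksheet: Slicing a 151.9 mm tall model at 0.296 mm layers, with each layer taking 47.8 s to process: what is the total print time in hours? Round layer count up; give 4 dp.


Layers = ceil(151.9/0.296) = 514
t = 514 * 47.8 / 3600 = 6.8248 hrs


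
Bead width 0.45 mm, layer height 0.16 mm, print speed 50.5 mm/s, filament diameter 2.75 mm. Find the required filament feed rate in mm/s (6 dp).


Q = 0.45 * 0.16 * 50.5 = 3.636 mm^3/s
A_fil = pi*(2.75/2)^2 = 5.93957361 mm^2
v_feed = 3.636 / 5.93957361 = 0.612165 mm/s


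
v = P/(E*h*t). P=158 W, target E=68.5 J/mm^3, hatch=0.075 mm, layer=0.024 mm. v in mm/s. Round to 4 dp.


v = 158 / (68.5*0.075*0.024) = 1281.4274 mm/s


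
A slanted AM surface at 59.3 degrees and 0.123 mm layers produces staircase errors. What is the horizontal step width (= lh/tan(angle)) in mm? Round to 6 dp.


step = 0.123 / tan(59.3) = 0.073032 mm


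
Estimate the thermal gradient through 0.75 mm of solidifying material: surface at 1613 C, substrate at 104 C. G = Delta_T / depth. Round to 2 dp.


G = (1613-104)/0.75 = 2012.0 C/mm


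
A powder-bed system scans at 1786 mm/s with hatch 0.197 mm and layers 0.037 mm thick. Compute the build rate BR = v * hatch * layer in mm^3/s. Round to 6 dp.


Rate = 1786 * 0.197 * 0.037 = 13.018154 mm^3/s


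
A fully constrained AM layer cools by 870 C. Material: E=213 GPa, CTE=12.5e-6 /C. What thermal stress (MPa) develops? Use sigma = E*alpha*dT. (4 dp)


sigma = 213*1000 * 12.5e-6 * 870 = 2316.375 MPa


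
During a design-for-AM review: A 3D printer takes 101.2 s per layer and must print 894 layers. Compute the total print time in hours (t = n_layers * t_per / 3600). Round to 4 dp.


t = 894 * 101.2 / 3600 = 25.1313 hrs


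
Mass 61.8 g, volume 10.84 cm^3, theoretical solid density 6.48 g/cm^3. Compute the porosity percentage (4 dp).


rho_part = 61.8 / 10.84 = 5.70110701 g/cm^3
Porosity = (1 - 5.70110701/6.48)*100 = 12.02 %


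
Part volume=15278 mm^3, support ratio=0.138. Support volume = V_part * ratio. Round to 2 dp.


V_support = 15278 * 0.138 = 2108.36 mm^3


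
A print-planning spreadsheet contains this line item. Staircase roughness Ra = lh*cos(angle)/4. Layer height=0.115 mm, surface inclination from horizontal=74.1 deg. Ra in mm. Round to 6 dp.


Ra = 0.115 * cos(74.1) / 4 = 0.007876 mm


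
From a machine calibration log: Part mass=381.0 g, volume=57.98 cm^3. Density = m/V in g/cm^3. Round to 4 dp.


rho = 381.0 / 57.98 = 6.5712 g/cm^3


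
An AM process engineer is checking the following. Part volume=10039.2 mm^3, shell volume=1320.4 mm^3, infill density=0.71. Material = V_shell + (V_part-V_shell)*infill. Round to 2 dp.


V_infill = (10039.2 - 1320.4) * 0.71 = 6190.35
V_total = 1320.4 + 6190.35 = 7510.75 mm^3


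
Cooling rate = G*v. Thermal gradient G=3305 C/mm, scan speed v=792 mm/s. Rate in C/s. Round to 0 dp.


CR = 3305 * 792 = 2617560 C/s


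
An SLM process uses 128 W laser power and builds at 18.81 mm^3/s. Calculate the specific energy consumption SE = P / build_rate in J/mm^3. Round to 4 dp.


SE = 128 / 18.81 = 6.8049 J/mm^3


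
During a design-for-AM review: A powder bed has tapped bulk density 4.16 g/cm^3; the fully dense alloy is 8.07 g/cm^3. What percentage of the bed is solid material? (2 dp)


Packing = (4.16/8.07)*100 = 51.55 %


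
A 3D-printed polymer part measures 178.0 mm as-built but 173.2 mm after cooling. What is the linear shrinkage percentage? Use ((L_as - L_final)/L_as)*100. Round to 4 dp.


Shrinkage = ((178.0-173.2)/178.0)*100 = 2.6966 %


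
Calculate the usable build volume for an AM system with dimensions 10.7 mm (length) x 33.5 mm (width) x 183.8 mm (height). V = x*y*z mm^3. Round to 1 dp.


V = 10.7 * 33.5 * 183.8 = 65883.1 mm^3


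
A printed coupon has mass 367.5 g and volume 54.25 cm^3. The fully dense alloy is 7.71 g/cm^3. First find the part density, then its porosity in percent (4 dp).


rho_part = 367.5 / 54.25 = 6.77419355 g/cm^3
Porosity = (1 - 6.77419355/7.71)*100 = 12.1376 %


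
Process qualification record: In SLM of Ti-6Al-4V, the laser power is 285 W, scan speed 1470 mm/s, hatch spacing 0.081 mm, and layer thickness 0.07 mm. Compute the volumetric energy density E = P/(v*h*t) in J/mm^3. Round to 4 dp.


E = 285 / (1470*0.081*0.07) = 34.1936 J/mm^3


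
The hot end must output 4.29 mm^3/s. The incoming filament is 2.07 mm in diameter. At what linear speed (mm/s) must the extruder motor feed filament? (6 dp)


A = pi*(2.07/2)^2 = 3.365353
v = 4.29 / 3.365353 = 1.274755 mm/s


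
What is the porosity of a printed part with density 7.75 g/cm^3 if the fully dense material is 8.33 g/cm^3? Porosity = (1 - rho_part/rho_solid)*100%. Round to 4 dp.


Porosity = (1-7.75/8.33)*100 = 6.9628 %


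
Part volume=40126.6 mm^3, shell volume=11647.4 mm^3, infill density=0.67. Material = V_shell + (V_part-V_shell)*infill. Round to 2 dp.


V_infill = (40126.6 - 11647.4) * 0.67 = 19081.06
V_total = 11647.4 + 19081.06 = 30728.46 mm^3


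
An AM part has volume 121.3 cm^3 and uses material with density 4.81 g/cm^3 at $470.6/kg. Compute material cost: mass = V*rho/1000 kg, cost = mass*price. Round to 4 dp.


Mass = 121.3*4.81/1000 = 0.583453 kg
Cost = 0.583453 * 470.6 = 274.573 $


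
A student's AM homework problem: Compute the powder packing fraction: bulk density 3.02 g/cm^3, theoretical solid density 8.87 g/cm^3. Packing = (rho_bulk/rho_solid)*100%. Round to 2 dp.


Packing = (3.02/8.87)*100 = 34.05 %


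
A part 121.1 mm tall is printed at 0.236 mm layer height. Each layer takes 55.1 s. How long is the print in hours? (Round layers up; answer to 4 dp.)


Layers = ceil(121.1/0.236) = 514
t = 514 * 55.1 / 3600 = 7.8671 hrs


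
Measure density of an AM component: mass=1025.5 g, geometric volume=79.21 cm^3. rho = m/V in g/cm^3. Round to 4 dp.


rho = 1025.5 / 79.21 = 12.9466 g/cm^3


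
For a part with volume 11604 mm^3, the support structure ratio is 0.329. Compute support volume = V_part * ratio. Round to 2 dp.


V_support = 11604 * 0.329 = 3817.72 mm^3


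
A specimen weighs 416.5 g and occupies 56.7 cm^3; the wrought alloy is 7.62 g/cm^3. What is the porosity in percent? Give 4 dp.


rho_part = 416.5 / 56.7 = 7.34567901 g/cm^3
Porosity = (1 - 7.34567901/7.62)*100 = 3.6 %


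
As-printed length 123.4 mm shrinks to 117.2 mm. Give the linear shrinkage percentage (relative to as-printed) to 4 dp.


Shrinkage = ((123.4-117.2)/123.4)*100 = 5.0243 %


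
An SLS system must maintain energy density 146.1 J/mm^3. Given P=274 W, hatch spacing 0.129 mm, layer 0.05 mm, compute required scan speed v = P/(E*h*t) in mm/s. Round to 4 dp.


v = 274 / (146.1*0.129*0.05) = 290.764 mm/s


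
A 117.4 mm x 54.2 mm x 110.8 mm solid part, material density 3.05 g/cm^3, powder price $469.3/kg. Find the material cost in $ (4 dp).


V = 117.4 * 54.2 * 110.8 = 705029.264 mm^3 = 705.029264 cm^3
Mass = 705.029264 * 3.05 / 1000 = 2.15033926 kg
Cost = 2.15033926 * 469.3 = 1009.1542 $


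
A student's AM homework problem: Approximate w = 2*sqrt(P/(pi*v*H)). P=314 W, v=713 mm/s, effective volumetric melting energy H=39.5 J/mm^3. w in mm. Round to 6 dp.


w = 2*sqrt(314/(pi*713*39.5)) = 0.119145 mm


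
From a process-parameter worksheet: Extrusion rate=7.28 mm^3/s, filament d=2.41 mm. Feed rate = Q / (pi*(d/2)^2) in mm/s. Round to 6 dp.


A = pi*(2.41/2)^2 = 4.561671
v = 7.28 / 4.561671 = 1.595906 mm/s


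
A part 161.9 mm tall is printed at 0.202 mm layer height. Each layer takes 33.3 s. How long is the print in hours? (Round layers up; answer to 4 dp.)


Layers = ceil(161.9/0.202) = 802
t = 802 * 33.3 / 3600 = 7.4185 hrs


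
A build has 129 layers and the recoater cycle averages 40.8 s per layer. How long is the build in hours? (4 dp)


t = 129 * 40.8 / 3600 = 1.462 hrs


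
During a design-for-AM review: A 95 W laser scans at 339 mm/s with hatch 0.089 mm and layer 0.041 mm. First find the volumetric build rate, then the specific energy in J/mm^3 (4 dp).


Build rate = 339 * 0.089 * 0.041 = 1.237011 mm^3/s
SE = 95 / 1.237011 = 76.798 J/mm^3


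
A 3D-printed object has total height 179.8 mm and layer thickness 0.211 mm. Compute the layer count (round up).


Layers = ceil(179.8/0.211) = 853


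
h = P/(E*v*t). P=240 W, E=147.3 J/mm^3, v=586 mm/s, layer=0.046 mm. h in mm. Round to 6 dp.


h = 240 / (147.3*586*0.046) = 0.060444 mm


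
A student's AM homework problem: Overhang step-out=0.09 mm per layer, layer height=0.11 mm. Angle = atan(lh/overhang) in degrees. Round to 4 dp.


angle = atan(0.11/0.09) = 50.7106 degrees


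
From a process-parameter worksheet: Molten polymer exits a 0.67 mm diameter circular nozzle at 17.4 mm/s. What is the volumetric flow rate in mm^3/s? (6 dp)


A = pi*(0.67/2)^2 = 0.35256524 mm^2
Q = 0.35256524 * 17.4 = 6.134635 mm^3/s


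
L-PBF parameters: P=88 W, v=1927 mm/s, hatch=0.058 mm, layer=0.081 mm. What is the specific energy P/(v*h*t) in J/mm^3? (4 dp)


Build rate = 1927 * 0.058 * 0.081 = 9.053046 mm^3/s
SE = 88 / 9.053046 = 9.7205 J/mm^3


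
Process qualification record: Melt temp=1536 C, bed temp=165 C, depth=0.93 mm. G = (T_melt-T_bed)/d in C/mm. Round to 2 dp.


G = (1536-165)/0.93 = 1474.19 C/mm


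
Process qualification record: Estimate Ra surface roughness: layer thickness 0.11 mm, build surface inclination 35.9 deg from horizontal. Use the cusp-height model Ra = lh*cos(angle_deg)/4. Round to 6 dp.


Ra = 0.11 * cos(35.9) / 4 = 0.022276 mm


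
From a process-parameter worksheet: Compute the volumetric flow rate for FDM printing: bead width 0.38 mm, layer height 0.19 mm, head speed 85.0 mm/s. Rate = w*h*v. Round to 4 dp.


Rate = 0.38 * 0.19 * 85.0 = 6.137 mm^3/s


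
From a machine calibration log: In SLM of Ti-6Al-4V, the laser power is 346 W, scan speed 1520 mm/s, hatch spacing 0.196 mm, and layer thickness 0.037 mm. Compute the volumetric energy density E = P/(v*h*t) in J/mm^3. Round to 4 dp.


E = 346 / (1520*0.196*0.037) = 31.3888 J/mm^3


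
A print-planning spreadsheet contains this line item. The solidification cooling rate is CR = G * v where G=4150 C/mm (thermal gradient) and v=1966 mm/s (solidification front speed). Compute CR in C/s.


CR = 4150 * 1966 = 8158900 C/s


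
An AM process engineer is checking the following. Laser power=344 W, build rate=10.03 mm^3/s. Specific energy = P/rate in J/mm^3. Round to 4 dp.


SE = 344 / 10.03 = 34.2971 J/mm^3


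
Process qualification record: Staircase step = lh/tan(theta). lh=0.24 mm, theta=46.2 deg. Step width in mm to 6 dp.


step = 0.24 / tan(46.2) = 0.230152 mm


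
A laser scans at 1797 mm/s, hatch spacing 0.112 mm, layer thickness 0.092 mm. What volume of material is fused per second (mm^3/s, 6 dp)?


Rate = 1797 * 0.112 * 0.092 = 18.516288 mm^3/s


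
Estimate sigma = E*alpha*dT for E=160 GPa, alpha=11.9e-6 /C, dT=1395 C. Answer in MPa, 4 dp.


sigma = 160*1000 * 11.9e-6 * 1395 = 2656.08 MPa


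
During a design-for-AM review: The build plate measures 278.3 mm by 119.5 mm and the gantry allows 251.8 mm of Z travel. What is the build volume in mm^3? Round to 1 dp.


V = 278.3 * 119.5 * 251.8 = 8374074.8 mm^3


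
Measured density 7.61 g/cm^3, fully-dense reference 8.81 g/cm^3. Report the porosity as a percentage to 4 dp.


Porosity = (1-7.61/8.81)*100 = 13.6209 %


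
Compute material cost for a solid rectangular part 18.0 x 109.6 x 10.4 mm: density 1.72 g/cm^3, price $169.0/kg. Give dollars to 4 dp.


V = 18.0 * 109.6 * 10.4 = 20517.12 mm^3 = 20.51712 cm^3
Mass = 20.51712 * 1.72 / 1000 = 0.03528945 kg
Cost = 0.03528945 * 169.0 = 5.9639 $


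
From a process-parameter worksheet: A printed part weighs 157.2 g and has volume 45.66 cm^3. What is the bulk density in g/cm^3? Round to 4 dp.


rho = 157.2 / 45.66 = 3.4428 g/cm^3


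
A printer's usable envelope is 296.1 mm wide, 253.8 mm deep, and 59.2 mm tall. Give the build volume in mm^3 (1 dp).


V = 296.1 * 253.8 * 59.2 = 4448890.7 mm^3


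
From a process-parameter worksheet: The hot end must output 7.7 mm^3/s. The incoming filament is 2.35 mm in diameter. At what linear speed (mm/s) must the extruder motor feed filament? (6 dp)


A = pi*(2.35/2)^2 = 4.337361
v = 7.7 / 4.337361 = 1.775273 mm/s


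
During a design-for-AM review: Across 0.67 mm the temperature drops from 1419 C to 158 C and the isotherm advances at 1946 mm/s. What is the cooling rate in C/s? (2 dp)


G = (1419-158)/0.67 = 1882.08955224 C/mm
CR = 1882.08955224 * 1946 = 3662546.27 C/s


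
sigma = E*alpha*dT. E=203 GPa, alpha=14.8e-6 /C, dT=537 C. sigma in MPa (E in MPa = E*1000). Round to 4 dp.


sigma = 203*1000 * 14.8e-6 * 537 = 1613.3628 MPa


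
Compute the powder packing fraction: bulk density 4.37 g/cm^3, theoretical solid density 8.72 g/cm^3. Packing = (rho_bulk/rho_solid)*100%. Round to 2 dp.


Packing = (4.37/8.72)*100 = 50.11 %


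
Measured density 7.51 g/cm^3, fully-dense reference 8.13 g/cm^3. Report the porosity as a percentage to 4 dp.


Porosity = (1-7.51/8.13)*100 = 7.6261 %


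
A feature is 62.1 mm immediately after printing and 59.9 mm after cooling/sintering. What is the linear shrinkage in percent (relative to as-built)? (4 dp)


Shrinkage = ((62.1-59.9)/62.1)*100 = 3.5427 %


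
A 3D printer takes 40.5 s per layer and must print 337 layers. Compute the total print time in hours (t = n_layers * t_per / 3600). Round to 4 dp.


t = 337 * 40.5 / 3600 = 3.7913 hrs


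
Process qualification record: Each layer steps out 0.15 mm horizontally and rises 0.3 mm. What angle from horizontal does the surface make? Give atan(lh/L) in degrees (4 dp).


angle = atan(0.3/0.15) = 63.4349 degrees


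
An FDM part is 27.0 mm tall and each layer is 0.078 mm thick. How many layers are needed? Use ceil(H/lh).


Layers = ceil(27.0/0.078) = 347


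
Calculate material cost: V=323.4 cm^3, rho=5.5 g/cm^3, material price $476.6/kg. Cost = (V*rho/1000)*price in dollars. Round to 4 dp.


Mass = 323.4*5.5/1000 = 1.7787 kg
Cost = 1.7787 * 476.6 = 847.7284 $


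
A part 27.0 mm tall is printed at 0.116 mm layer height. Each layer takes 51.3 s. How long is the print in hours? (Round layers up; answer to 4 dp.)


Layers = ceil(27.0/0.116) = 233
t = 233 * 51.3 / 3600 = 3.3203 hrs


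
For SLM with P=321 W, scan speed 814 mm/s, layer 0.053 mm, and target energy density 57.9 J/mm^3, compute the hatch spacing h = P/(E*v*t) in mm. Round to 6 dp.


h = 321 / (57.9*814*0.053) = 0.128507 mm


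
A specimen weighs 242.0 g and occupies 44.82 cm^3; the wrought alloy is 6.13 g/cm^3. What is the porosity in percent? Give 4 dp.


rho_part = 242.0 / 44.82 = 5.39937528 g/cm^3
Porosity = (1 - 5.39937528/6.13)*100 = 11.9188 %


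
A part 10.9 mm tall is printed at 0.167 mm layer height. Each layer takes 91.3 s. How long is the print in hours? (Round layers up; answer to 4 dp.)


Layers = ceil(10.9/0.167) = 66
t = 66 * 91.3 / 3600 = 1.6738 hrs


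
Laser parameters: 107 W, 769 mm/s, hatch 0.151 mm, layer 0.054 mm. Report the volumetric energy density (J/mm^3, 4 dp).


E = 107 / (769*0.151*0.054) = 17.0642 J/mm^3


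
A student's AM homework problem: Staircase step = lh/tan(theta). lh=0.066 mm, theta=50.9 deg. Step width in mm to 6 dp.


step = 0.066 / tan(50.9) = 0.053637 mm


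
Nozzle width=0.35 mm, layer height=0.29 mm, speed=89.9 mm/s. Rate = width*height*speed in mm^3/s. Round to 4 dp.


Rate = 0.35 * 0.29 * 89.9 = 9.1249 mm^3/s


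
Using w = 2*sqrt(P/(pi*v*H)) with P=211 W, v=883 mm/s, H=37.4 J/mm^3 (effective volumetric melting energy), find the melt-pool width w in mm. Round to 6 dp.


w = 2*sqrt(211/(pi*883*37.4)) = 0.090195 mm


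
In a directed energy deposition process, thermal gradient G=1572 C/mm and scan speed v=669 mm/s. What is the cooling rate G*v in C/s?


CR = 1572 * 669 = 1051668 C/s


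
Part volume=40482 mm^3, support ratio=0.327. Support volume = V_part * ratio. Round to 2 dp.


V_support = 40482 * 0.327 = 13237.61 mm^3


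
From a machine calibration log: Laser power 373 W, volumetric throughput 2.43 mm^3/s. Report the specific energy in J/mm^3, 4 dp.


SE = 373 / 2.43 = 153.4979 J/mm^3


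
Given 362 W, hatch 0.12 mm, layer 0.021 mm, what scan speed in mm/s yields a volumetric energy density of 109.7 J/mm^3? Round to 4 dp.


v = 362 / (109.7*0.12*0.021) = 1309.4876 mm/s


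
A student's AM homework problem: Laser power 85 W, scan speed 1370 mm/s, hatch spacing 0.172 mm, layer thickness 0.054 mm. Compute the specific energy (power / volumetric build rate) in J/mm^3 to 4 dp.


Build rate = 1370 * 0.172 * 0.054 = 12.72456 mm^3/s
SE = 85 / 12.72456 = 6.68 J/mm^3


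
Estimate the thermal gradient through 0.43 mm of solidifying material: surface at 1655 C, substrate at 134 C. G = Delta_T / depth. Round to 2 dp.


G = (1655-134)/0.43 = 3537.21 C/mm


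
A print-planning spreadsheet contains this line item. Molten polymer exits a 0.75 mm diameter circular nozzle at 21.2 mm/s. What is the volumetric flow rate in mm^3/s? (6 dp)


A = pi*(0.75/2)^2 = 0.44178647 mm^2
Q = 0.44178647 * 21.2 = 9.365873 mm^3/s


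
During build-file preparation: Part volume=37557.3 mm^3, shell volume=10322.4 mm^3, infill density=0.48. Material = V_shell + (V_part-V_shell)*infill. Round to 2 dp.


V_infill = (37557.3 - 10322.4) * 0.48 = 13072.75
V_total = 10322.4 + 13072.75 = 23395.15 mm^3


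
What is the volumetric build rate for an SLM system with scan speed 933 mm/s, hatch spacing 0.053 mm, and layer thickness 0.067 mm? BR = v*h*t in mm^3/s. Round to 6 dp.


Rate = 933 * 0.053 * 0.067 = 3.313083 mm^3/s


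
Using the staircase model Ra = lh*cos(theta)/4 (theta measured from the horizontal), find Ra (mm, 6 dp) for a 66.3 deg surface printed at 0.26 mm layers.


Ra = 0.26 * cos(66.3) / 4 = 0.026127 mm


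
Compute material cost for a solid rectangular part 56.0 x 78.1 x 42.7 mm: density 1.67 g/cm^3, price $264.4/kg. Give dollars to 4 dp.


V = 56.0 * 78.1 * 42.7 = 186752.72 mm^3 = 186.75272 cm^3
Mass = 186.75272 * 1.67 / 1000 = 0.31187704 kg
Cost = 0.31187704 * 264.4 = 82.4603 $


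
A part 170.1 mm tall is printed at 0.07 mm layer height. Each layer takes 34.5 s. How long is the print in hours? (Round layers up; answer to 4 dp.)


Layers = ceil(170.1/0.07) = 2430
t = 2430 * 34.5 / 3600 = 23.2875 hrs


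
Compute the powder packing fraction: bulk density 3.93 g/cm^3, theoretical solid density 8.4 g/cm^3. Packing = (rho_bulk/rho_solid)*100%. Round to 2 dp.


Packing = (3.93/8.4)*100 = 46.79 %


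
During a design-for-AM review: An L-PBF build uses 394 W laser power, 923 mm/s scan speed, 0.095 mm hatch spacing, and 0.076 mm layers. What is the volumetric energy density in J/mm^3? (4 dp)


E = 394 / (923*0.095*0.076) = 59.1231 J/mm^3


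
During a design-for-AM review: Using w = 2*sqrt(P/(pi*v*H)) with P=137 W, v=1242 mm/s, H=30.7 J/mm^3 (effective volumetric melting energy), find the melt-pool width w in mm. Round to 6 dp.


w = 2*sqrt(137/(pi*1242*30.7)) = 0.067637 mm


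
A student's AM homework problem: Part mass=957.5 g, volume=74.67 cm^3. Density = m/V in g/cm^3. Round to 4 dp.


rho = 957.5 / 74.67 = 12.8231 g/cm^3


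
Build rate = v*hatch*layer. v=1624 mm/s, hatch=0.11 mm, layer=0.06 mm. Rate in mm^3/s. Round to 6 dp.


Rate = 1624 * 0.11 * 0.06 = 10.7184 mm^3/s


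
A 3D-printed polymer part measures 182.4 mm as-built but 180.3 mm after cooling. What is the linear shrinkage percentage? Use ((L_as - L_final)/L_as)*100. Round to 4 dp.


Shrinkage = ((182.4-180.3)/182.4)*100 = 1.1513 %


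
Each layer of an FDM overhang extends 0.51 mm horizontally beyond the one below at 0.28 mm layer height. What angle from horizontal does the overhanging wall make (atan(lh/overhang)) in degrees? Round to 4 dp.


angle = atan(0.28/0.51) = 28.7676 degrees


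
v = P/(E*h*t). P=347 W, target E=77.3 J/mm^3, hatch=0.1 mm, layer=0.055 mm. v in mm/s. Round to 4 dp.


v = 347 / (77.3*0.1*0.055) = 816.1825 mm/s


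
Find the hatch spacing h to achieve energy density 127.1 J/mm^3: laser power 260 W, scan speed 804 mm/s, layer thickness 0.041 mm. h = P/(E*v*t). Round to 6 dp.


h = 260 / (127.1*804*0.041) = 0.062057 mm


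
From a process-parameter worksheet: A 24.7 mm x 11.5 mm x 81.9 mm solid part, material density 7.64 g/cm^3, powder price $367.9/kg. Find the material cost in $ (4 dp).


V = 24.7 * 11.5 * 81.9 = 23263.695 mm^3 = 23.263695 cm^3
Mass = 23.263695 * 7.64 / 1000 = 0.17773463 kg
Cost = 0.17773463 * 367.9 = 65.3886 $


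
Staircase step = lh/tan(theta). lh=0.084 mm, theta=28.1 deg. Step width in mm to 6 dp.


step = 0.084 / tan(28.1) = 0.157318 mm


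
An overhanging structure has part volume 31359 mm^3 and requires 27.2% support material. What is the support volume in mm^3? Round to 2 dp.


V_support = 31359 * 0.272 = 8529.65 mm^3


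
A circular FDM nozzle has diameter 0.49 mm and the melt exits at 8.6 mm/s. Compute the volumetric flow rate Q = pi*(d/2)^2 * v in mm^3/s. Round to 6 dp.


A = pi*(0.49/2)^2 = 0.1885741 mm^2
Q = 0.1885741 * 8.6 = 1.621737 mm^3/s


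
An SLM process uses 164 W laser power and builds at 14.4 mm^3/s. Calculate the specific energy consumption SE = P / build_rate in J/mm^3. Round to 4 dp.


SE = 164 / 14.4 = 11.3889 J/mm^3


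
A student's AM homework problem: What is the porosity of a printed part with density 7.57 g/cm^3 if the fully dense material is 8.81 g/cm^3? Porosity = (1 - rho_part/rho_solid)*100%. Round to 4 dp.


Porosity = (1-7.57/8.81)*100 = 14.0749 %


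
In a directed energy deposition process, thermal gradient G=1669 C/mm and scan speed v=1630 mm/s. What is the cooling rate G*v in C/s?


CR = 1669 * 1630 = 2720470 C/s


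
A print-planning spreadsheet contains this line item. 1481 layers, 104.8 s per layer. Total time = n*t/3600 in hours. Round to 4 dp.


t = 1481 * 104.8 / 3600 = 43.1136 hrs


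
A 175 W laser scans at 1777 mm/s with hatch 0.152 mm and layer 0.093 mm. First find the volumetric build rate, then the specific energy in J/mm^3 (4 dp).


Build rate = 1777 * 0.152 * 0.093 = 25.119672 mm^3/s
SE = 175 / 25.119672 = 6.9667 J/mm^3


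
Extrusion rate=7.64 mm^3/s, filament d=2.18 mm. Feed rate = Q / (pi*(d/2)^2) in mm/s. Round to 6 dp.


A = pi*(2.18/2)^2 = 3.732526
v = 7.64 / 3.732526 = 2.046871 mm/s


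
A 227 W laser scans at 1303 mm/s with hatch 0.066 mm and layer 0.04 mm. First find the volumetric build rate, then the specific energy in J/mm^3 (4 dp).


Build rate = 1303 * 0.066 * 0.04 = 3.43992 mm^3/s
SE = 227 / 3.43992 = 65.9899 J/mm^3


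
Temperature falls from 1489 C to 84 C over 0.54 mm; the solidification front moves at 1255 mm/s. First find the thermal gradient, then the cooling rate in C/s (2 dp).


G = (1489-84)/0.54 = 2601.85185185 C/mm
CR = 2601.85185185 * 1255 = 3265324.07 C/s


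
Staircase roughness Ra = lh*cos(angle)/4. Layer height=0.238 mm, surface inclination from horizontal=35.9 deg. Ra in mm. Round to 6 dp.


Ra = 0.238 * cos(35.9) / 4 = 0.048197 mm


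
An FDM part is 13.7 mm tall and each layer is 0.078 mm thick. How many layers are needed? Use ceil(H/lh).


Layers = ceil(13.7/0.078) = 176


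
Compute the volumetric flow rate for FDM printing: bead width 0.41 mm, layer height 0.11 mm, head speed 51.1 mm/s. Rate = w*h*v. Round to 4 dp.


Rate = 0.41 * 0.11 * 51.1 = 2.3046 mm^3/s


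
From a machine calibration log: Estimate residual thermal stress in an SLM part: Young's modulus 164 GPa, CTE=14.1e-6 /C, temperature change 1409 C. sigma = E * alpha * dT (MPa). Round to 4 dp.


sigma = 164*1000 * 14.1e-6 * 1409 = 3258.1716 MPa


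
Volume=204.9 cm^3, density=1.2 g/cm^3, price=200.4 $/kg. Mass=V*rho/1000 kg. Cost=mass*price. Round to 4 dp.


Mass = 204.9*1.2/1000 = 0.24588 kg
Cost = 0.24588 * 200.4 = 49.2744 $


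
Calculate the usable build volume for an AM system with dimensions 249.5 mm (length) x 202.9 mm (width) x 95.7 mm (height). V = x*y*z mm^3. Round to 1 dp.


V = 249.5 * 202.9 * 95.7 = 4844673.7 mm^3


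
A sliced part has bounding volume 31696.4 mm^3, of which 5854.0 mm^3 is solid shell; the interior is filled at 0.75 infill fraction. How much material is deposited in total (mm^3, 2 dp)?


V_infill = (31696.4 - 5854.0) * 0.75 = 19381.8
V_total = 5854.0 + 19381.8 = 25235.8 mm^3


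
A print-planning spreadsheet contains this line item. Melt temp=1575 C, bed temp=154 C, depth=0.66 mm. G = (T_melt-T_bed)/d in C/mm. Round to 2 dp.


G = (1575-154)/0.66 = 2153.03 C/mm


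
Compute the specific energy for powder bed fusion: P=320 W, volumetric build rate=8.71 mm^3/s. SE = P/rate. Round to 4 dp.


SE = 320 / 8.71 = 36.7394 J/mm^3


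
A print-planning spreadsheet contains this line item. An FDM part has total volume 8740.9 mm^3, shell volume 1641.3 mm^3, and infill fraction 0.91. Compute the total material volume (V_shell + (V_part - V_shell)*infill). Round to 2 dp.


V_infill = (8740.9 - 1641.3) * 0.91 = 6460.64
V_total = 1641.3 + 6460.64 = 8101.94 mm^3


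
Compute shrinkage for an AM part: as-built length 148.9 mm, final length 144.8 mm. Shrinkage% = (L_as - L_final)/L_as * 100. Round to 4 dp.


Shrinkage = ((148.9-144.8)/148.9)*100 = 2.7535 %


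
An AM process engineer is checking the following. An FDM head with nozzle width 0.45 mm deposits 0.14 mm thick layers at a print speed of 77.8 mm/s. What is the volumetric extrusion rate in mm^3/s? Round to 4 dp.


Rate = 0.45 * 0.14 * 77.8 = 4.9014 mm^3/s


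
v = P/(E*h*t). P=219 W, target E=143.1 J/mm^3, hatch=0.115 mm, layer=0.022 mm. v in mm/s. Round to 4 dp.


v = 219 / (143.1*0.115*0.022) = 604.9005 mm/s


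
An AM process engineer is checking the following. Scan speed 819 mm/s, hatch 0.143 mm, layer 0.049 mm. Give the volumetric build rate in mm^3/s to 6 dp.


Rate = 819 * 0.143 * 0.049 = 5.738733 mm^3/s


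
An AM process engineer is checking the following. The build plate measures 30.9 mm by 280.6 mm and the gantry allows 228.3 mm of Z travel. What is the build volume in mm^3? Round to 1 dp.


V = 30.9 * 280.6 * 228.3 = 1979484.3 mm^3


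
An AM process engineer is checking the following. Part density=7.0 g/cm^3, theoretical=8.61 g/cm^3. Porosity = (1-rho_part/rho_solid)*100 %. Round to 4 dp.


Porosity = (1-7.0/8.61)*100 = 18.6992 %


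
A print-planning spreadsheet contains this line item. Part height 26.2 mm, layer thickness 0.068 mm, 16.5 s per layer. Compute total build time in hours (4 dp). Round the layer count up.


Layers = ceil(26.2/0.068) = 386
t = 386 * 16.5 / 3600 = 1.7692 hrs


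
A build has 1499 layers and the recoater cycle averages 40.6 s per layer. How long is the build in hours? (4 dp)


t = 1499 * 40.6 / 3600 = 16.9054 hrs


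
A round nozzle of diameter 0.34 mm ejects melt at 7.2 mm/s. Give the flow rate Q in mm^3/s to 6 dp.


A = pi*(0.34/2)^2 = 0.09079203 mm^2
Q = 0.09079203 * 7.2 = 0.653703 mm^3/s


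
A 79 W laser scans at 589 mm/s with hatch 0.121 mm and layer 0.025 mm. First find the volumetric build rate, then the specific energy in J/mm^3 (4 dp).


Build rate = 589 * 0.121 * 0.025 = 1.781725 mm^3/s
SE = 79 / 1.781725 = 44.3391 J/mm^3


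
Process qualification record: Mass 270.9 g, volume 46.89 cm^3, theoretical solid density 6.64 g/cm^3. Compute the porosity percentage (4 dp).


rho_part = 270.9 / 46.89 = 5.77735125 g/cm^3
Porosity = (1 - 5.77735125/6.64)*100 = 12.9917 %


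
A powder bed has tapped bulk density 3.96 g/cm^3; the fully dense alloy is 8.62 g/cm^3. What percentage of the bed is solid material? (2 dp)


Packing = (3.96/8.62)*100 = 45.94 %


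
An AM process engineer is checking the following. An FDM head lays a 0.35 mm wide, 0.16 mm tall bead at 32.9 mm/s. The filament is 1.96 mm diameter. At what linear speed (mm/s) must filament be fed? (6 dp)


Q = 0.35 * 0.16 * 32.9 = 1.8424 mm^3/s
A_fil = pi*(1.96/2)^2 = 3.01718558 mm^2
v_feed = 1.8424 / 3.01718558 = 0.610635 mm/s


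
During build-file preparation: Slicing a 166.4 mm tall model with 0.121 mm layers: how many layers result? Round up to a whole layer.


Layers = ceil(166.4/0.121) = 1376


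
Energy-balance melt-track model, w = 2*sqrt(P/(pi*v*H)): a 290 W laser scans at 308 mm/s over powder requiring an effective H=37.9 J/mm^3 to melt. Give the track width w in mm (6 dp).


w = 2*sqrt(290/(pi*308*37.9)) = 0.177852 mm


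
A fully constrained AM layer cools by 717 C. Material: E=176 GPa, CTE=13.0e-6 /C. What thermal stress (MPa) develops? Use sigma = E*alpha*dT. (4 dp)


sigma = 176*1000 * 13.0e-6 * 717 = 1640.496 MPa


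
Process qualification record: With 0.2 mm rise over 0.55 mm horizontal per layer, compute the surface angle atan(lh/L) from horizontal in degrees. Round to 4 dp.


angle = atan(0.2/0.55) = 19.9831 degrees


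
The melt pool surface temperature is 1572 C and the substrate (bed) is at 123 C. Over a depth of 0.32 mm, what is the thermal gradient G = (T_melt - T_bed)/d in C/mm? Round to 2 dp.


G = (1572-123)/0.32 = 4528.13 C/mm


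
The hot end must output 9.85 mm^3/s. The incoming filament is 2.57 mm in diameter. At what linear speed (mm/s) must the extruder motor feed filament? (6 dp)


A = pi*(2.57/2)^2 = 5.187476
v = 9.85 / 5.187476 = 1.898804 mm/s


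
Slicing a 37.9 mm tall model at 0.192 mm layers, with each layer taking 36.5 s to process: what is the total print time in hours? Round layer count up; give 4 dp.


Layers = ceil(37.9/0.192) = 198
t = 198 * 36.5 / 3600 = 2.0075 hrs


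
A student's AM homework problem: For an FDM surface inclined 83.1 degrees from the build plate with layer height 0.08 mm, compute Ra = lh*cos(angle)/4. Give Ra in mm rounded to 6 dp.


Ra = 0.08 * cos(83.1) / 4 = 0.002403 mm


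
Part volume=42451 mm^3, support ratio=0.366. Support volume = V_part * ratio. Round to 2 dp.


V_support = 42451 * 0.366 = 15537.07 mm^3


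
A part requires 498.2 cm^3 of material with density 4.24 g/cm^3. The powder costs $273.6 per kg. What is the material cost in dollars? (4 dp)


Mass = 498.2*4.24/1000 = 2.112368 kg
Cost = 2.112368 * 273.6 = 577.9439 $


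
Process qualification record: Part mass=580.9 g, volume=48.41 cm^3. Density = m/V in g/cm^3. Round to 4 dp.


rho = 580.9 / 48.41 = 11.9996 g/cm^3


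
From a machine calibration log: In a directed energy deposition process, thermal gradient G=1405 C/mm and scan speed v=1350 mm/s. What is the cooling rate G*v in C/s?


CR = 1405 * 1350 = 1896750 C/s


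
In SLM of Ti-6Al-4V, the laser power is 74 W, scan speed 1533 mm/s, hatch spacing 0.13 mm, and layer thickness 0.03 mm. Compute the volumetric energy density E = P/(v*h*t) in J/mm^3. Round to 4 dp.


E = 74 / (1533*0.13*0.03) = 12.3773 J/mm^3


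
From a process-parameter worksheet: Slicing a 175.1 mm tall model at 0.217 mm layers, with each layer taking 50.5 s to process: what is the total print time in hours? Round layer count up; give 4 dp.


Layers = ceil(175.1/0.217) = 807
t = 807 * 50.5 / 3600 = 11.3204 hrs


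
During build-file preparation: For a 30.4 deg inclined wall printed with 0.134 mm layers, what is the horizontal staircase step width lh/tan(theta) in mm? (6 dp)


step = 0.134 / tan(30.4) = 0.228397 mm


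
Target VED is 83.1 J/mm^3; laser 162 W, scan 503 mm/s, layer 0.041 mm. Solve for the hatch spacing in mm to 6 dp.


h = 162 / (83.1*503*0.041) = 0.094528 mm


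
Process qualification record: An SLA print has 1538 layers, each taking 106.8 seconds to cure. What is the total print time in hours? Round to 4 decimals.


t = 1538 * 106.8 / 3600 = 45.6273 hrs


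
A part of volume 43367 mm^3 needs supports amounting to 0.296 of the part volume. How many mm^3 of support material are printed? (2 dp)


V_support = 43367 * 0.296 = 12836.63 mm^3


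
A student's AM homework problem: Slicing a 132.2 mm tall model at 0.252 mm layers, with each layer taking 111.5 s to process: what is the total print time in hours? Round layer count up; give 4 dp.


Layers = ceil(132.2/0.252) = 525
t = 525 * 111.5 / 3600 = 16.2604 hrs


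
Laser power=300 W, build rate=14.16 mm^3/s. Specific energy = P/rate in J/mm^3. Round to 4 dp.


SE = 300 / 14.16 = 21.1864 J/mm^3


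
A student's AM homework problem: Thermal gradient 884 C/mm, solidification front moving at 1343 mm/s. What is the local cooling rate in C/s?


CR = 884 * 1343 = 1187212 C/s


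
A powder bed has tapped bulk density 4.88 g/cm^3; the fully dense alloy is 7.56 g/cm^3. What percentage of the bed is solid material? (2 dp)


Packing = (4.88/7.56)*100 = 64.55 %


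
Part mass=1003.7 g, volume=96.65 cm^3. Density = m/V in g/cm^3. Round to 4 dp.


rho = 1003.7 / 96.65 = 10.3849 g/cm^3


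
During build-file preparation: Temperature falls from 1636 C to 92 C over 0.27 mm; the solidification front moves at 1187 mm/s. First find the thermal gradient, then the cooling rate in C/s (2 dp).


G = (1636-92)/0.27 = 5718.51851852 C/mm
CR = 5718.51851852 * 1187 = 6787881.48 C/s


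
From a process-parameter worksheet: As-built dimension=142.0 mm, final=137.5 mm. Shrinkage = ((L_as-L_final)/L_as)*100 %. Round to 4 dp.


Shrinkage = ((142.0-137.5)/142.0)*100 = 3.169 %


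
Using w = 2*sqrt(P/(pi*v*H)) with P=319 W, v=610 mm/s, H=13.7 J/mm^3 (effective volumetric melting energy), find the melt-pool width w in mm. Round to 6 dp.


w = 2*sqrt(319/(pi*610*13.7)) = 0.220458 mm


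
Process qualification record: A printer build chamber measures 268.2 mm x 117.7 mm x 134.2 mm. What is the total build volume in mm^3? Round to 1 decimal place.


V = 268.2 * 117.7 * 134.2 = 4236310.2 mm^3


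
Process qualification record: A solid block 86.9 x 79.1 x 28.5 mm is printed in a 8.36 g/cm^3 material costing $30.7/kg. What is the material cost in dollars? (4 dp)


V = 86.9 * 79.1 * 28.5 = 195903.015 mm^3 = 195.903015 cm^3
Mass = 195.903015 * 8.36 / 1000 = 1.63774921 kg
Cost = 1.63774921 * 30.7 = 50.2789 $


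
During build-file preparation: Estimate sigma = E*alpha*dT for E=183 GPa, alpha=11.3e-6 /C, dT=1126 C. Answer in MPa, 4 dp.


sigma = 183*1000 * 11.3e-6 * 1126 = 2328.4554 MPa


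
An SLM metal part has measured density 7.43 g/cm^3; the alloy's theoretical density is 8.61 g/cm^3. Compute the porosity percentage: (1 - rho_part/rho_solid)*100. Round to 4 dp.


Porosity = (1-7.43/8.61)*100 = 13.705 %


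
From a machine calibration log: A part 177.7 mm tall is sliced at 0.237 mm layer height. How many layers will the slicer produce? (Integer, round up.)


Layers = ceil(177.7/0.237) = 750


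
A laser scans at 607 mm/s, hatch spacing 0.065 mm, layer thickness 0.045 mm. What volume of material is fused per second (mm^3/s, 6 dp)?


Rate = 607 * 0.065 * 0.045 = 1.775475 mm^3/s


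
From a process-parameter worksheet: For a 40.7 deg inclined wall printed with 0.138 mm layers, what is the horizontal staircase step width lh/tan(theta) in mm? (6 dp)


step = 0.138 / tan(40.7) = 0.16044 mm


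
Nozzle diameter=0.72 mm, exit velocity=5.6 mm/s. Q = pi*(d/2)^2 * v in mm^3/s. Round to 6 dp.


A = pi*(0.72/2)^2 = 0.40715041 mm^2
Q = 0.40715041 * 5.6 = 2.280042 mm^3/s


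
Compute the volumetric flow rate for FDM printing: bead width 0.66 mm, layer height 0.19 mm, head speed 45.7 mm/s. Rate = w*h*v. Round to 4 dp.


Rate = 0.66 * 0.19 * 45.7 = 5.7308 mm^3/s


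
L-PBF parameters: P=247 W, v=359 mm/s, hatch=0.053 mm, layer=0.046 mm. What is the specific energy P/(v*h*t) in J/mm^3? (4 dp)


Build rate = 359 * 0.053 * 0.046 = 0.875242 mm^3/s
SE = 247 / 0.875242 = 282.2077 J/mm^3


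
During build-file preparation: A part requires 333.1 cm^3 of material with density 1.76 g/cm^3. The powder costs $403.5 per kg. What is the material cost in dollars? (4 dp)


Mass = 333.1*1.76/1000 = 0.586256 kg
Cost = 0.586256 * 403.5 = 236.5543 $


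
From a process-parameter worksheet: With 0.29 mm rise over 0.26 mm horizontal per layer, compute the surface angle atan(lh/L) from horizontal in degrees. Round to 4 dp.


angle = atan(0.29/0.26) = 48.1221 degrees


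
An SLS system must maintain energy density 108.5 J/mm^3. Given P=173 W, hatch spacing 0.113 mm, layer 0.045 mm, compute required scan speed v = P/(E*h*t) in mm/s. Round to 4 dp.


v = 173 / (108.5*0.113*0.045) = 313.5634 mm/s


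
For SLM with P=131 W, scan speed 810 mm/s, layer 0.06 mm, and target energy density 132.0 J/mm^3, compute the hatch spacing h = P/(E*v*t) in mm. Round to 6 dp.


h = 131 / (132.0*810*0.06) = 0.02042 mm


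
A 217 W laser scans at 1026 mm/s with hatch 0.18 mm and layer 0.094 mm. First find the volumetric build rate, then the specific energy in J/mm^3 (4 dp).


Build rate = 1026 * 0.18 * 0.094 = 17.35992 mm^3/s
SE = 217 / 17.35992 = 12.5001 J/mm^3


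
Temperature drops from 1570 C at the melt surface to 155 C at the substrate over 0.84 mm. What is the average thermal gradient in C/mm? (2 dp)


G = (1570-155)/0.84 = 1684.52 C/mm


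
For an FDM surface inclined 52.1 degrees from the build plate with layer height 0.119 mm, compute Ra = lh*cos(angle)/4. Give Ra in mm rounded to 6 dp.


Ra = 0.119 * cos(52.1) / 4 = 0.018275 mm


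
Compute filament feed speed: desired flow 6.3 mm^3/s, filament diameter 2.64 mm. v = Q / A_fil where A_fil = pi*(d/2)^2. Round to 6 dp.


A = pi*(2.64/2)^2 = 5.473911
v = 6.3 / 5.473911 = 1.150914 mm/s


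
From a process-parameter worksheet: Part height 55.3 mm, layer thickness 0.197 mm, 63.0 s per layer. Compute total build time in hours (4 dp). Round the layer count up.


Layers = ceil(55.3/0.197) = 281
t = 281 * 63.0 / 3600 = 4.9175 hrs


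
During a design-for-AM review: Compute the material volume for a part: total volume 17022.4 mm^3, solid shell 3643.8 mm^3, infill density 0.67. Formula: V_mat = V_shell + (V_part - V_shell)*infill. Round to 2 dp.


V_infill = (17022.4 - 3643.8) * 0.67 = 8963.66
V_total = 3643.8 + 8963.66 = 12607.46 mm^3


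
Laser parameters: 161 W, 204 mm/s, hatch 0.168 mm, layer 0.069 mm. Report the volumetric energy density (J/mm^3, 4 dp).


E = 161 / (204*0.168*0.069) = 68.0828 J/mm^3


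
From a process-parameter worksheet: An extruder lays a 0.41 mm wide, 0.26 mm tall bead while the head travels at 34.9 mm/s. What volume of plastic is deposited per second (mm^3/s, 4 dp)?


Rate = 0.41 * 0.26 * 34.9 = 3.7203 mm^3/s


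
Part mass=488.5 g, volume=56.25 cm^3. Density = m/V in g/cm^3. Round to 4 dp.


rho = 488.5 / 56.25 = 8.6844 g/cm^3


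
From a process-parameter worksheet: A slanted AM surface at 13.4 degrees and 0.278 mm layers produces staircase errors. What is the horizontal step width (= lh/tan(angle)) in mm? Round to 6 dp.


step = 0.278 / tan(13.4) = 1.166922 mm


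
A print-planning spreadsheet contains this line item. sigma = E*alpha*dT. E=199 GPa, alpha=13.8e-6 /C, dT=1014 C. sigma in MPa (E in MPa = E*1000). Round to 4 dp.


sigma = 199*1000 * 13.8e-6 * 1014 = 2784.6468 MPa
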